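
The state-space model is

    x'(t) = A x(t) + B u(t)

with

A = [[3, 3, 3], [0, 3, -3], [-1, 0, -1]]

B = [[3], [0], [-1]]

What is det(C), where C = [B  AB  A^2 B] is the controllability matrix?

27

AB = [[6], [3], [-2]]
A^2B = [[21], [15], [-4]]
Controllability matrix C = [B  AB  A^2B] = [[3, 6, 21], [0, 3, 15], [-1, -2, -4]]
Expanding along the first row, det(C) = 3·(3·(-4) - 15·(-2)) - 6·(0·(-4) - 15·(-1)) + 21·(0·(-2) - 3·(-1)) = 3·18 - 6·15 + 21·3 = 27
Since det(C) ≠ 0, rank(C) = 3 and the system is completely controllable.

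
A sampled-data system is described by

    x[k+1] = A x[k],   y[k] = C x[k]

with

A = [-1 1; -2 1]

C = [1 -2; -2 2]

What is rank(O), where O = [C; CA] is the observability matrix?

2

CA = [[3, -1], [-2, 0]]
Observability matrix O = [C; CA] = [[1, -2], [-2, 2], [3, -1], [-2, 0]]
Take the 2×2 submatrix of O formed by rows 1, 2: [[1, -2], [-2, 2]]. Its determinant is 1·2 - (-2)·(-2) = 2 - 4 = -2 ≠ 0.
So rank(O) ≥ 2; since O has 2 columns, rank(O) = 2.
rank(O) = 2 = n, so the pair (A, C) is completely observable.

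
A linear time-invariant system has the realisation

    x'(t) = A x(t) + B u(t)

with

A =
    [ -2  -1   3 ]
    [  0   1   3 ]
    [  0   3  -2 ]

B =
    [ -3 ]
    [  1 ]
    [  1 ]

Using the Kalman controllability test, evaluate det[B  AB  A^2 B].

AB = [[8], [4], [1]]
A^2B = [[-17], [7], [10]]
Controllability matrix C = [B  AB  A^2B] = [[-3, 8, -17], [1, 4, 7], [1, 1, 10]]
Expanding along the first row, det(C) = (-3)·(4·10 - 7·1) - 8·(1·10 - 7·1) + (-17)·(1·1 - 4·1) = (-3)·33 - 8·3 + (-17)·(-3) = -72
Since det(C) ≠ 0, rank(C) = 3 and the system is completely controllable.

-72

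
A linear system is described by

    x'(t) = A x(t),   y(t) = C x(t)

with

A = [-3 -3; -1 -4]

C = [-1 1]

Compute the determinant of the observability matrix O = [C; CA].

CA = [[2, -1]]
Observability matrix O = [C; CA] = [[-1, 1], [2, -1]]
det(O) = (-1)·(-1) - 1·2 = 1 - 2 = -1
Since det(O) ≠ 0, rank(O) = 2 and the system is completely observable.

-1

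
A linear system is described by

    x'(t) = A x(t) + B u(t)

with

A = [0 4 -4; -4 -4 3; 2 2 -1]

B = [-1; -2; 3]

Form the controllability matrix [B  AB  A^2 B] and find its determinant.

AB = [[-20], [21], [-9]]
A^2B = [[120], [-31], [11]]
Controllability matrix C = [B  AB  A^2B] = [[-1, -20, 120], [-2, 21, -31], [3, -9, 11]]
Expanding along the first row, det(C) = (-1)·(21·11 - (-31)·(-9)) - (-20)·((-2)·11 - (-31)·3) + 120·((-2)·(-9) - 21·3) = (-1)·(-48) - (-20)·71 + 120·(-45) = -3932
Since det(C) ≠ 0, rank(C) = 3 and the system is completely controllable.

-3932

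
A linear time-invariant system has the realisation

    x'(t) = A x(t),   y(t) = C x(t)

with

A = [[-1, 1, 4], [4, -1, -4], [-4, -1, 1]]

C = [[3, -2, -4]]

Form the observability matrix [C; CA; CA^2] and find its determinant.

1228

CA = [[5, 9, 16]]
CA^2 = [[-33, -20, 0]]
Observability matrix O = [C; CA; CA^2] = [[3, -2, -4], [5, 9, 16], [-33, -20, 0]]
Expanding along the first row, det(O) = 3·(9·0 - 16·(-20)) - (-2)·(5·0 - 16·(-33)) + (-4)·(5·(-20) - 9·(-33)) = 3·320 - (-2)·528 + (-4)·197 = 1228
Since det(O) ≠ 0, rank(O) = 3 and the system is completely observable.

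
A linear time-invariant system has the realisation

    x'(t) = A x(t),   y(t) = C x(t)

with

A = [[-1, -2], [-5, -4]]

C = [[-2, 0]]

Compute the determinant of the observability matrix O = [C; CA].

-8

CA = [[2, 4]]
Observability matrix O = [C; CA] = [[-2, 0], [2, 4]]
det(O) = (-2)·4 - 0·2 = -8 - 0 = -8
Since det(O) ≠ 0, rank(O) = 2 and the system is completely observable.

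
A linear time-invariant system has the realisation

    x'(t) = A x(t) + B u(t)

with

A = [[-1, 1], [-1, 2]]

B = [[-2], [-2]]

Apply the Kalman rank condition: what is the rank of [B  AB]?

2

AB = [[0], [-2]]
Controllability matrix C = [B  AB] = [[-2, 0], [-2, -2]]
det(C) = (-2)·(-2) - 0·(-2) = 4 - 0 = 4 ≠ 0, so rank(C) = 2.
rank(C) = 2 = n, so the pair (A, B) is completely controllable.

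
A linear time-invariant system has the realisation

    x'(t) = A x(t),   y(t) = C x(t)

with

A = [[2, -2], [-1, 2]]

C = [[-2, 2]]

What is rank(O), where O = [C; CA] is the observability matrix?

2

CA = [[-6, 8]]
Observability matrix O = [C; CA] = [[-2, 2], [-6, 8]]
det(O) = (-2)·8 - 2·(-6) = -16 - (-12) = -4 ≠ 0, so rank(O) = 2.
rank(O) = 2 = n, so the pair (A, C) is completely observable.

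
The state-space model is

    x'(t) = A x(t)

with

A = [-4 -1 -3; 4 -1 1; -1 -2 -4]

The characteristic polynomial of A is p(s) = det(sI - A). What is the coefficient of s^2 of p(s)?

Expand det(sI - A) for the 3×3 matrix.
p(s) = s^3 + 9s^2 + 27s + 12.
(Check: constant term = det(-A) = (-1)^3 det A = 12; coefficient of s^2 = -tr A = 9.)
The coefficient of s^2 is 9.

9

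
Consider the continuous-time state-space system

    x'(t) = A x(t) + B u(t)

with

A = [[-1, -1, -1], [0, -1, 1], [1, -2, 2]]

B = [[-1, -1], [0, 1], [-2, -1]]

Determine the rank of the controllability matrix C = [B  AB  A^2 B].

3

AB = [[3, 1], [-2, -2], [-5, -5]]
A^2B = [[4, 6], [-3, -3], [-3, -5]]
Controllability matrix C = [B  AB  A^2B] = [[-1, -1, 3, 1, 4, 6], [0, 1, -2, -2, -3, -3], [-2, -1, -5, -5, -3, -5]]
Take the 3×3 submatrix of C formed by columns 1, 2, 3: [[-1, -1, 3], [0, 1, -2], [-2, -1, -5]]. Its determinant is (-1)·(1·(-5) - (-2)·(-1)) - (-1)·(0·(-5) - (-2)·(-2)) + 3·(0·(-1) - 1·(-2)) = (-1)·(-7) - (-1)·(-4) + 3·2 = 9 ≠ 0.
So rank(C) ≥ 3; since C has 3 rows, rank(C) = 3.
rank(C) = 3 = n, so the pair (A, B) is completely controllable.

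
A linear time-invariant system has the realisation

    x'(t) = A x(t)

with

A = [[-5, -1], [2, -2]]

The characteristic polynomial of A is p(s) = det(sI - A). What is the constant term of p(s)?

12

For a 2×2 matrix, det(sI - A) = s^2 - (tr A)s + det A.
tr A = -7, det A = 12.
So p(s) = s^2 + 7s + 12.
The constant term is 12.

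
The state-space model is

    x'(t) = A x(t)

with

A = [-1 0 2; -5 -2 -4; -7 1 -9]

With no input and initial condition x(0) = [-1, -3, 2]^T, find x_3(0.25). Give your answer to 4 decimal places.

det(sI - A) = s^3 - (tr A)s^2 + (M11 + M22 + M33)s - det A, where Mii is the 2×2 principal minor of A obtained by deleting row i and column i.
tr A = (-1) + (-2) + (-9) = -12; M11 = (-2)·(-9) - (-4)·1 = 18 - (-4) = 22; M22 = (-1)·(-9) - 2·(-7) = 9 - (-14) = 23; M33 = (-1)·(-2) - 0·(-5) = 2 - 0 = 2; sum of minors = 47.
det A = (-1)·((-2)·(-9) - (-4)·1) - 0·((-5)·(-9) - (-4)·(-7)) + 2·((-5)·1 - (-2)·(-7)) = (-1)·22 - 0·17 + 2·(-19) = -60.
So p(s) = det(sI - A) = s^3 + 12s^2 + 47s + 60.
Rational-root test: any integer root divides 60. Testing small divisors, s = -3 works: p(-3) = -27 + 108 + (-141) + 60 = 0, so (s + 3) is a factor.
Dividing, p(s) = (s + 3)(s^2 + 9s + 20).
Factor s^2 + 9s + 20: two numbers with sum -9 and product 20 are -4 and -5, so s^2 + 9s + 20 = (s + 4)(s + 5).
Hence p(s) = (s + 3) (s + 4) (s + 5), with roots -5, -4, -3.
The eigenvalues -5, -4, -3 are distinct and real, so A is diagonalisable and x(t) = e^{At} x(0) = V diag(e^{λ_i t}) V^{-1} x(0), where the columns of V are the eigenvectors.
λ = -5: A - (-5)I = [[4, 0, 2], [-5, 3, -4], [-7, 1, -4]]. v must be orthogonal to every row; (row 1) × (row 2) = [-6, 6, 12], so take v_1 = [1, -1, -2]^T.
λ = -4: A - (-4)I = [[3, 0, 2], [-5, 2, -4], [-7, 1, -5]]. v must be orthogonal to every row; (row 1) × (row 2) = [-4, 2, 6], so take v_2 = [2, -1, -3]^T.
λ = -3: A - (-3)I = [[2, 0, 2], [-5, 1, -4], [-7, 1, -6]]. v must be orthogonal to every row; (row 1) × (row 2) = [-2, -2, 2], so take v_3 = [-1, -1, 1]^T.
V = [v_1 v_2 v_3] = [[1, 2, -1], [-1, -1, -1], [-2, -3, 1]] has det V = 1, so V^{-1} = adj(V)/det V = [[-4, 1, -3], [3, -1, 2], [1, -1, 1]].
Modal coordinates z(0) = V^{-1} x(0): (-4)·(-1) + 1·(-3) + (-3)·2 = -5; 3·(-1) + (-1)·(-3) + 2·2 = 4; 1·(-1) + (-1)·(-3) + 1·2 = 4; so z(0) = [-5, 4, 4]^T.
x_3(t) = Σ_i (v_i)_3 · z_i(0) · e^{λ_i t} (row 3 of V times the modal terms).
x_3(0.25) = (-2)·(-5)·e^{-5·0.25} + (-3)·4·e^{-4·0.25} + 1·4·e^{-3·0.25} = 10·0.286505 + (-12)·0.367879 + 4·0.472367 = 0.3400.

0.3400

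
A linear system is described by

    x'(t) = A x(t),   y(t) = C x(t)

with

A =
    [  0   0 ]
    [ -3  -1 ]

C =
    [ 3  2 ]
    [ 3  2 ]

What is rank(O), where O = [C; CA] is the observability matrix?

CA = [[-6, -2], [-6, -2]]
Observability matrix O = [C; CA] = [[3, 2], [3, 2], [-6, -2], [-6, -2]]
Take the 2×2 submatrix of O formed by rows 1, 3: [[3, 2], [-6, -2]]. Its determinant is 3·(-2) - 2·(-6) = -6 - (-12) = 6 ≠ 0.
So rank(O) ≥ 2; since O has 2 columns, rank(O) = 2.
rank(O) = 2 = n, so the pair (A, C) is completely observable.

2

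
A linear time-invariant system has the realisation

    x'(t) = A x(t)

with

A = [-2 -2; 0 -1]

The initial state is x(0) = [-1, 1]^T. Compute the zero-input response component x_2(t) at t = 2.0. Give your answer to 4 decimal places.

det(sI - A) = s^2 - (tr A)s + det A, with tr A = (-2) + (-1) = -3 and det A = (-2)·(-1) - (-2)·0 = 2 - 0 = 2.
So p(s) = det(sI - A) = s^2 + 3s + 2.
Factor s^2 + 3s + 2: two numbers with sum -3 and product 2 are -1 and -2, so s^2 + 3s + 2 = (s + 1)(s + 2).
Hence p(s) = (s + 1) (s + 2), with roots -2, -1.
The eigenvalues -2, -1 are distinct and real, so A is diagonalisable and x(t) = e^{At} x(0) = V diag(e^{λ_i t}) V^{-1} x(0), where the columns of V are the eigenvectors.
λ = -2: A - (-2)I = [[0, -2], [0, 1]]. Row 1 gives 0·v1 + (-2)·v2 = 0, so take v_1 = [1, 0]^T.
λ = -1: A - (-1)I = [[-1, -2], [0, 0]]. Row 1 gives (-1)·v1 + (-2)·v2 = 0, so take v_2 = [-2, 1]^T.
V = [v_1 v_2] = [[1, -2], [0, 1]] has det V = 1, so V^{-1} = adj(V)/det V = [[1, 2], [0, 1]].
Modal coordinates z(0) = V^{-1} x(0): 1·(-1) + 2·1 = 1; 0·(-1) + 1·1 = 1; so z(0) = [1, 1]^T.
x_2(t) = Σ_i (v_i)_2 · z_i(0) · e^{λ_i t} (row 2 of V times the modal terms).
x_2(2.0) = 0·1·e^{-2·2.0} + 1·1·e^{-1·2.0} = 0·0.018316 + 1·0.135335 = 0.1353.

0.1353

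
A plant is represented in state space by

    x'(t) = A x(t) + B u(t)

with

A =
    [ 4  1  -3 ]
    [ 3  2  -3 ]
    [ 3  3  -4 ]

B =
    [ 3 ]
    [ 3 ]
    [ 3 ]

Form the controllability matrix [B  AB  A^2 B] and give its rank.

1

AB = [[6], [6], [6]]
A^2B = [[12], [12], [12]]
Controllability matrix C = [B  AB  A^2B] = [[3, 6, 12], [3, 6, 12], [3, 6, 12]]
Every column of C is a scalar multiple of column 1 = [3, 3, 3] (multipliers 1, 2, 4), so the columns span a one-dimensional space.
C ≠ 0, hence rank(C) = 1.
rank(C) = 1 < n = 3, so the pair (A, B) is not completely controllable.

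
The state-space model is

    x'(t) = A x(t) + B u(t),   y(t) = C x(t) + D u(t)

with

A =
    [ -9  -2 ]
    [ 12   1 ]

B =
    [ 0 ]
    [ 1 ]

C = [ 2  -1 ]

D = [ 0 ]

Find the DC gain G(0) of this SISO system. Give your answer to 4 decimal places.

G(0) = C(-A)^{-1}B + D = -C A^{-1} B + D.
det A = 15, so A^{-1} = (1/15)·adj(A) = [[1/15, 2/15], [-4/5, -3/5]]
A^{-1} B = [2/15, -3/5]^T
C A^{-1} B = 13/15
G(0) = D - C A^{-1} B = 0 - (13/15) = -13/15 ≈ -0.8667

-0.8667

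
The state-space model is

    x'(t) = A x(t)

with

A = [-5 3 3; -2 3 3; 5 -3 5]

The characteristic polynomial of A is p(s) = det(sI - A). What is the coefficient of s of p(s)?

-25

Expand det(sI - A) for the 3×3 matrix.
p(s) = s^3 - 3s^2 - 25s + 72.
(Check: constant term = det(-A) = (-1)^3 det A = 72; coefficient of s^2 = -tr A = -3.)
The coefficient of s is -25.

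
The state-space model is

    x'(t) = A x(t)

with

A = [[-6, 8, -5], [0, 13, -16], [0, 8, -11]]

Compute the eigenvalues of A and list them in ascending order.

-6, -3, 5

det(sI - A) = s^3 - (tr A)s^2 + (M11 + M22 + M33)s - det A, where Mii is the 2×2 principal minor of A obtained by deleting row i and column i.
tr A = (-6) + 13 + (-11) = -4; M11 = 13·(-11) - (-16)·8 = -143 - (-128) = -15; M22 = (-6)·(-11) - (-5)·0 = 66 - 0 = 66; M33 = (-6)·13 - 8·0 = -78 - 0 = -78; sum of minors = -27.
det A = (-6)·(13·(-11) - (-16)·8) - 8·(0·(-11) - (-16)·0) + (-5)·(0·8 - 13·0) = (-6)·(-15) - 8·0 + (-5)·0 = 90.
So p(s) = det(sI - A) = s^3 + 4s^2 - 27s - 90.
Rational-root test: any integer root divides -90. Testing small divisors, s = -3 works: p(-3) = -27 + 36 + 81 + (-90) = 0, so (s + 3) is a factor.
Dividing, p(s) = (s + 3)(s^2 + s - 30).
Factor s^2 + s - 30: two numbers with sum -1 and product -30 are 5 and -6, so s^2 + s - 30 = (s - 5)(s + 6).
Hence p(s) = (s - 5) (s + 3) (s + 6), with roots -6, -3, 5.
At least one eigenvalue has non-negative real part, so the system is not asymptotically stable.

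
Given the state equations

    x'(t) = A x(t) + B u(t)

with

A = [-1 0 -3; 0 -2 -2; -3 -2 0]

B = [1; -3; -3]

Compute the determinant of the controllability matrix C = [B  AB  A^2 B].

AB = [[8], [12], [3]]
A^2B = [[-17], [-30], [-48]]
Controllability matrix C = [B  AB  A^2B] = [[1, 8, -17], [-3, 12, -30], [-3, 3, -48]]
Expanding along the first row, det(C) = 1·(12·(-48) - (-30)·3) - 8·((-3)·(-48) - (-30)·(-3)) + (-17)·((-3)·3 - 12·(-3)) = 1·(-486) - 8·54 + (-17)·27 = -1377
Since det(C) ≠ 0, rank(C) = 3 and the system is completely controllable.

-1377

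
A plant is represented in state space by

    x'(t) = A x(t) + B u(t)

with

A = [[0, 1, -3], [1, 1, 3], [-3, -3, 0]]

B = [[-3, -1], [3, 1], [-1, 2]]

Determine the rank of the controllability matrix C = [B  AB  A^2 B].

3

AB = [[6, -5], [-3, 6], [0, 0]]
A^2B = [[-3, 6], [3, 1], [-9, -3]]
Controllability matrix C = [B  AB  A^2B] = [[-3, -1, 6, -5, -3, 6], [3, 1, -3, 6, 3, 1], [-1, 2, 0, 0, -9, -3]]
Take the 3×3 submatrix of C formed by columns 1, 2, 3: [[-3, -1, 6], [3, 1, -3], [-1, 2, 0]]. Its determinant is (-3)·(1·0 - (-3)·2) - (-1)·(3·0 - (-3)·(-1)) + 6·(3·2 - 1·(-1)) = (-3)·6 - (-1)·(-3) + 6·7 = 21 ≠ 0.
So rank(C) ≥ 3; since C has 3 rows, rank(C) = 3.
rank(C) = 3 = n, so the pair (A, B) is completely controllable.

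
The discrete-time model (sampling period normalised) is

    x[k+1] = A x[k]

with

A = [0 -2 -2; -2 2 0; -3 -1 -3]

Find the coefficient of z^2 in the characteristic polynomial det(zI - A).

1

Expand det(zI - A) for the 3×3 matrix.
p(z) = z^3 + z^2 - 16z + 4.
(Check: constant term = det(-A) = (-1)^3 det A = 4; coefficient of z^2 = -tr A = 1.)
The coefficient of z^2 is 1.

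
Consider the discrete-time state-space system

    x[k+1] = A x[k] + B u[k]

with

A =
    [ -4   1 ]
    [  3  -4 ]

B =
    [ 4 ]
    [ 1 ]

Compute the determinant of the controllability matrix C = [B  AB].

47

AB = [[-15], [8]]
Controllability matrix C = [B  AB] = [[4, -15], [1, 8]]
det(C) = 4·8 - (-15)·1 = 32 - (-15) = 47
Since det(C) ≠ 0, rank(C) = 2 and the system is completely controllable.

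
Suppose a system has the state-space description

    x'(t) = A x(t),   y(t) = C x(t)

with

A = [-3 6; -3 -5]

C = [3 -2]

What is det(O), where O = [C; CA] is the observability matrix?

CA = [[-3, 28]]
Observability matrix O = [C; CA] = [[3, -2], [-3, 28]]
det(O) = 3·28 - (-2)·(-3) = 84 - 6 = 78
Since det(O) ≠ 0, rank(O) = 2 and the system is completely observable.

78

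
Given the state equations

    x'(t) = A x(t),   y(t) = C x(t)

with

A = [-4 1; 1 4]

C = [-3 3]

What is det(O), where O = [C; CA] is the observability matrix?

-72

CA = [[15, 9]]
Observability matrix O = [C; CA] = [[-3, 3], [15, 9]]
det(O) = (-3)·9 - 3·15 = -27 - 45 = -72
Since det(O) ≠ 0, rank(O) = 2 and the system is completely observable.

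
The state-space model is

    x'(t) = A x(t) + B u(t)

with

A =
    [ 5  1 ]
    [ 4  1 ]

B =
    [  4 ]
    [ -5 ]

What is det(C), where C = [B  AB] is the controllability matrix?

119

AB = [[15], [11]]
Controllability matrix C = [B  AB] = [[4, 15], [-5, 11]]
det(C) = 4·11 - 15·(-5) = 44 - (-75) = 119
Since det(C) ≠ 0, rank(C) = 2 and the system is completely controllable.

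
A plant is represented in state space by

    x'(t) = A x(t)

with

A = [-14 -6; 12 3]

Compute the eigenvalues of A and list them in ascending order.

-6, -5

det(sI - A) = s^2 - (tr A)s + det A, with tr A = (-14) + 3 = -11 and det A = (-14)·3 - (-6)·12 = -42 - (-72) = 30.
So p(s) = det(sI - A) = s^2 + 11s + 30.
Factor s^2 + 11s + 30: two numbers with sum -11 and product 30 are -5 and -6, so s^2 + 11s + 30 = (s + 5)(s + 6).
Hence p(s) = (s + 5) (s + 6), with roots -6, -5.
All eigenvalues have negative real part, so the system is asymptotically stable.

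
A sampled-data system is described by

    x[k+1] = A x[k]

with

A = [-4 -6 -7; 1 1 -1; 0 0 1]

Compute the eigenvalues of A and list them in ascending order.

det(zI - A) = z^3 - (tr A)z^2 + (M11 + M22 + M33)z - det A, where Mii is the 2×2 principal minor of A obtained by deleting row i and column i.
tr A = (-4) + 1 + 1 = -2; M11 = 1·1 - (-1)·0 = 1 - 0 = 1; M22 = (-4)·1 - (-7)·0 = -4 - 0 = -4; M33 = (-4)·1 - (-6)·1 = -4 - (-6) = 2; sum of minors = -1.
det A = (-4)·(1·1 - (-1)·0) - (-6)·(1·1 - (-1)·0) + (-7)·(1·0 - 1·0) = (-4)·1 - (-6)·1 + (-7)·0 = 2.
So p(z) = det(zI - A) = z^3 + 2z^2 - z - 2.
Rational-root test: any integer root divides -2. Testing small divisors, z = -1 works: p(-1) = -1 + 2 + 1 + (-2) = 0, so (z + 1) is a factor.
Dividing, p(z) = (z + 1)(z^2 + z - 2).
Factor z^2 + z - 2: two numbers with sum -1 and product -2 are 1 and -2, so z^2 + z - 2 = (z - 1)(z + 2).
Hence p(z) = (z - 1) (z + 1) (z + 2), with roots -2, -1, 1.

-2, -1, 1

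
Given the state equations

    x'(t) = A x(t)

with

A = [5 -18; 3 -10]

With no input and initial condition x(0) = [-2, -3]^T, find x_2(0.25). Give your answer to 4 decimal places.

0.5400

det(sI - A) = s^2 - (tr A)s + det A, with tr A = 5 + (-10) = -5 and det A = 5·(-10) - (-18)·3 = -50 - (-54) = 4.
So p(s) = det(sI - A) = s^2 + 5s + 4.
Factor s^2 + 5s + 4: two numbers with sum -5 and product 4 are -1 and -4, so s^2 + 5s + 4 = (s + 1)(s + 4).
Hence p(s) = (s + 1) (s + 4), with roots -4, -1.
The eigenvalues -4, -1 are distinct and real, so A is diagonalisable and x(t) = e^{At} x(0) = V diag(e^{λ_i t}) V^{-1} x(0), where the columns of V are the eigenvectors.
λ = -4: A - (-4)I = [[9, -18], [3, -6]]. Row 1 gives 9·v1 + (-18)·v2 = 0, so take v_1 = [-2, -1]^T.
λ = -1: A - (-1)I = [[6, -18], [3, -9]]. Row 1 gives 6·v1 + (-18)·v2 = 0, so take v_2 = [3, 1]^T.
V = [v_1 v_2] = [[-2, 3], [-1, 1]] has det V = 1, so V^{-1} = adj(V)/det V = [[1, -3], [1, -2]].
Modal coordinates z(0) = V^{-1} x(0): 1·(-2) + (-3)·(-3) = 7; 1·(-2) + (-2)·(-3) = 4; so z(0) = [7, 4]^T.
x_2(t) = Σ_i (v_i)_2 · z_i(0) · e^{λ_i t} (row 2 of V times the modal terms).
x_2(0.25) = (-1)·7·e^{-4·0.25} + 1·4·e^{-1·0.25} = (-7)·0.36787944 + 4·0.77880078 = 0.5400.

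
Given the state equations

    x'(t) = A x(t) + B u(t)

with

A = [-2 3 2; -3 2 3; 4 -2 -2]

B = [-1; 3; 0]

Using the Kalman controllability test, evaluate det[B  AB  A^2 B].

AB = [[11], [9], [-10]]
A^2B = [[-15], [-45], [46]]
Controllability matrix C = [B  AB  A^2B] = [[-1, 11, -15], [3, 9, -45], [0, -10, 46]]
Expanding along the first row, det(C) = (-1)·(9·46 - (-45)·(-10)) - 11·(3·46 - (-45)·0) + (-15)·(3·(-10) - 9·0) = (-1)·(-36) - 11·138 + (-15)·(-30) = -1032
Since det(C) ≠ 0, rank(C) = 3 and the system is completely controllable.

-1032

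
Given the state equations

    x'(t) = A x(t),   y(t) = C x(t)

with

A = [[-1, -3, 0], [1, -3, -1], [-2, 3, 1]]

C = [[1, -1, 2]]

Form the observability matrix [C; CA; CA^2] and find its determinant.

CA = [[-6, 6, 3]]
CA^2 = [[6, 9, -3]]
Observability matrix O = [C; CA; CA^2] = [[1, -1, 2], [-6, 6, 3], [6, 9, -3]]
Expanding along the first row, det(O) = 1·(6·(-3) - 3·9) - (-1)·((-6)·(-3) - 3·6) + 2·((-6)·9 - 6·6) = 1·(-45) - (-1)·0 + 2·(-90) = -225
Since det(O) ≠ 0, rank(O) = 3 and the system is completely observable.

-225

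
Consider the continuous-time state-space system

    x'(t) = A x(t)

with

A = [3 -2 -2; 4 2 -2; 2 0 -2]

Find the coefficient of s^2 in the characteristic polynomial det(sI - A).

Expand det(sI - A) for the 3×3 matrix.
p(s) = s^3 - 3s^2 + 8s + 12.
(Check: constant term = det(-A) = (-1)^3 det A = 12; coefficient of s^2 = -tr A = -3.)
The coefficient of s^2 is -3.

-3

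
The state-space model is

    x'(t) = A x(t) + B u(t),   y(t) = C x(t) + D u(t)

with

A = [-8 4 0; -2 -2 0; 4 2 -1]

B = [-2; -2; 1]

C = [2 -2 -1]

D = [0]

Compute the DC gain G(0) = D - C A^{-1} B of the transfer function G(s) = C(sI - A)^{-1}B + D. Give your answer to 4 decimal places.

G(0) = C(-A)^{-1}B + D = -C A^{-1} B + D.
det A = -24, so A^{-1} = (1/-24)·adj(A) = [[-1/12, -1/6, 0], [1/12, -1/3, 0], [-1/6, -4/3, -1]]
A^{-1} B = [1/2, 1/2, 2]^T
C A^{-1} B = -2
G(0) = D - C A^{-1} B = 0 - (-2) = 2

2.0000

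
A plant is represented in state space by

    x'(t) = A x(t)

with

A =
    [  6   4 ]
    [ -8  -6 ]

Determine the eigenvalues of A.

det(sI - A) = s^2 - (tr A)s + det A, with tr A = 6 + (-6) = 0 and det A = 6·(-6) - 4·(-8) = -36 - (-32) = -4.
So p(s) = det(sI - A) = s^2 - 4.
Factor s^2 - 4: two numbers with sum 0 and product -4 are 2 and -2, so s^2 - 4 = (s - 2)(s + 2).
Hence p(s) = (s - 2) (s + 2), with roots -2, 2.
At least one eigenvalue has non-negative real part, so the system is not asymptotically stable.

-2, 2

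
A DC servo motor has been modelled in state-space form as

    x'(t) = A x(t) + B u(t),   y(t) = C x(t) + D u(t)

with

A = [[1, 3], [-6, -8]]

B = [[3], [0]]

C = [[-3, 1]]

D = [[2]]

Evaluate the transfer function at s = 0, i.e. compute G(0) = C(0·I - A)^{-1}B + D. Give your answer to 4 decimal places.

G(0) = C(-A)^{-1}B + D = -C A^{-1} B + D.
det A = 10, so A^{-1} = (1/10)·adj(A) = [[-4/5, -3/10], [3/5, 1/10]]
A^{-1} B = [-12/5, 9/5]^T
C A^{-1} B = 9
G(0) = D - C A^{-1} B = 2 - (9) = -7

-7.0000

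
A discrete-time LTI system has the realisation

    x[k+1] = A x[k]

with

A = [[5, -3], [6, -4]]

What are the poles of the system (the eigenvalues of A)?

det(zI - A) = z^2 - (tr A)z + det A, with tr A = 5 + (-4) = 1 and det A = 5·(-4) - (-3)·6 = -20 - (-18) = -2.
So p(z) = det(zI - A) = z^2 - z - 2.
Factor z^2 - z - 2: two numbers with sum 1 and product -2 are 2 and -1, so z^2 - z - 2 = (z - 2)(z + 1).
Hence p(z) = (z - 2) (z + 1), with roots -1, 2.

-1, 2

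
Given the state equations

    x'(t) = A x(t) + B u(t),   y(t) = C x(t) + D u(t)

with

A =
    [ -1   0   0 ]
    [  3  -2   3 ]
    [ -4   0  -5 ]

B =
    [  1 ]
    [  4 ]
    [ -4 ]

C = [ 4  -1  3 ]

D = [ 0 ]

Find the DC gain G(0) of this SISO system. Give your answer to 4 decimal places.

-1.9000

G(0) = C(-A)^{-1}B + D = -C A^{-1} B + D.
det A = -10, so A^{-1} = (1/-10)·adj(A) = [[-1, 0, 0], [-3/10, -1/2, -3/10], [4/5, 0, -1/5]]
A^{-1} B = [-1, -11/10, 8/5]^T
C A^{-1} B = 19/10
G(0) = D - C A^{-1} B = 0 - (19/10) = -19/10 ≈ -1.9000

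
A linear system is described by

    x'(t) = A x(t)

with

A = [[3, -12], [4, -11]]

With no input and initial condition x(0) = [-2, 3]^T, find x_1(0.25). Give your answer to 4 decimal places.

det(sI - A) = s^2 - (tr A)s + det A, with tr A = 3 + (-11) = -8 and det A = 3·(-11) - (-12)·4 = -33 - (-48) = 15.
So p(s) = det(sI - A) = s^2 + 8s + 15.
Factor s^2 + 8s + 15: two numbers with sum -8 and product 15 are -3 and -5, so s^2 + 8s + 15 = (s + 3)(s + 5).
Hence p(s) = (s + 3) (s + 5), with roots -5, -3.
The eigenvalues -5, -3 are distinct and real, so A is diagonalisable and x(t) = e^{At} x(0) = V diag(e^{λ_i t}) V^{-1} x(0), where the columns of V are the eigenvectors.
λ = -5: A - (-5)I = [[8, -12], [4, -6]]. Row 1 gives 8·v1 + (-12)·v2 = 0, so take v_1 = [3, 2]^T.
λ = -3: A - (-3)I = [[6, -12], [4, -8]]. Row 1 gives 6·v1 + (-12)·v2 = 0, so take v_2 = [-2, -1]^T.
V = [v_1 v_2] = [[3, -2], [2, -1]] has det V = 1, so V^{-1} = adj(V)/det V = [[-1, 2], [-2, 3]].
Modal coordinates z(0) = V^{-1} x(0): (-1)·(-2) + 2·3 = 8; (-2)·(-2) + 3·3 = 13; so z(0) = [8, 13]^T.
x_1(t) = Σ_i (v_i)_1 · z_i(0) · e^{λ_i t} (row 1 of V times the modal terms).
x_1(0.25) = 3·8·e^{-5·0.25} + (-2)·13·e^{-3·0.25} = 24·0.286505 + (-26)·0.472367 = -5.4054.

-5.4054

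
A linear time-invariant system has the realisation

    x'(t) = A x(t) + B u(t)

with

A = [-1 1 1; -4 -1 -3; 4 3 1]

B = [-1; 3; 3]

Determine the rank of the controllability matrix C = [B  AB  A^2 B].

3

AB = [[7], [-8], [8]]
A^2B = [[-7], [-44], [12]]
Controllability matrix C = [B  AB  A^2B] = [[-1, 7, -7], [3, -8, -44], [3, 8, 12]]
det(C) = (-1)·((-8)·12 - (-44)·8) - 7·(3·12 - (-44)·3) + (-7)·(3·8 - (-8)·3) = (-1)·256 - 7·168 + (-7)·48 = -1768 ≠ 0, so rank(C) = 3.
rank(C) = 3 = n, so the pair (A, B) is completely controllable.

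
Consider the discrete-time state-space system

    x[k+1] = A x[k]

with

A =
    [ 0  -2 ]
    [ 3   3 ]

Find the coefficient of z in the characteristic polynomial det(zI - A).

-3

For a 2×2 matrix, det(zI - A) = z^2 - (tr A)z + det A.
tr A = 3, det A = 6.
So p(z) = z^2 - 3z + 6.
The coefficient of z is -3.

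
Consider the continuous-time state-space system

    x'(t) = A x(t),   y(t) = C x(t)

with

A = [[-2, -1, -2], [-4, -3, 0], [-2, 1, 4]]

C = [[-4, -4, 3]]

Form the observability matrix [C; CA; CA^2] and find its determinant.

13278

CA = [[18, 19, 20]]
CA^2 = [[-152, -55, 44]]
Observability matrix O = [C; CA; CA^2] = [[-4, -4, 3], [18, 19, 20], [-152, -55, 44]]
Expanding along the first row, det(O) = (-4)·(19·44 - 20·(-55)) - (-4)·(18·44 - 20·(-152)) + 3·(18·(-55) - 19·(-152)) = (-4)·1936 - (-4)·3832 + 3·1898 = 13278
Since det(O) ≠ 0, rank(O) = 3 and the system is completely observable.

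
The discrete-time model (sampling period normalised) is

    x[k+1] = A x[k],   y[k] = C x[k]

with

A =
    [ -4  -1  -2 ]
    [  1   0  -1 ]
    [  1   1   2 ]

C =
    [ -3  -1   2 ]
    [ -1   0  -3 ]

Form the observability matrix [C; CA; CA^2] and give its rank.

CA = [[13, 5, 11], [1, -2, -4]]
CA^2 = [[-36, -2, -9], [-10, -5, -8]]
Observability matrix O = [C; CA; CA^2] = [[-3, -1, 2], [-1, 0, -3], [13, 5, 11], [1, -2, -4], [-36, -2, -9], [-10, -5, -8]]
Take the 3×3 submatrix of O formed by rows 1, 2, 3: [[-3, -1, 2], [-1, 0, -3], [13, 5, 11]]. Its determinant is (-3)·(0·11 - (-3)·5) - (-1)·((-1)·11 - (-3)·13) + 2·((-1)·5 - 0·13) = (-3)·15 - (-1)·28 + 2·(-5) = -27 ≠ 0.
So rank(O) ≥ 3; since O has 3 columns, rank(O) = 3.
rank(O) = 3 = n, so the pair (A, C) is completely observable.

3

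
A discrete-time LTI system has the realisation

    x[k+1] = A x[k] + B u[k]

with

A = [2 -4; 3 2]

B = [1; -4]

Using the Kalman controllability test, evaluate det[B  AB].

67

AB = [[18], [-5]]
Controllability matrix C = [B  AB] = [[1, 18], [-4, -5]]
det(C) = 1·(-5) - 18·(-4) = -5 - (-72) = 67
Since det(C) ≠ 0, rank(C) = 2 and the system is completely controllable.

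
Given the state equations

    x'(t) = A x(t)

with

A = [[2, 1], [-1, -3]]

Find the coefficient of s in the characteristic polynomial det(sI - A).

For a 2×2 matrix, det(sI - A) = s^2 - (tr A)s + det A.
tr A = -1, det A = -5.
So p(s) = s^2 + s - 5.
The coefficient of s is 1.

1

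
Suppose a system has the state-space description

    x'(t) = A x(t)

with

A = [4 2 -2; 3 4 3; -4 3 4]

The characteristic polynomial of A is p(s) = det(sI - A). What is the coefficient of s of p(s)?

25

Expand det(sI - A) for the 3×3 matrix.
p(s) = s^3 - 12s^2 + 25s + 70.
(Check: constant term = det(-A) = (-1)^3 det A = 70; coefficient of s^2 = -tr A = -12.)
The coefficient of s is 25.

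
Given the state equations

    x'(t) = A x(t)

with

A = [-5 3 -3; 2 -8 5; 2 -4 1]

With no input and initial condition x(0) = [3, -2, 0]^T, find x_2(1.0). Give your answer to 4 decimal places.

0.2249

det(sI - A) = s^3 - (tr A)s^2 + (M11 + M22 + M33)s - det A, where Mii is the 2×2 principal minor of A obtained by deleting row i and column i.
tr A = (-5) + (-8) + 1 = -12; M11 = (-8)·1 - 5·(-4) = -8 - (-20) = 12; M22 = (-5)·1 - (-3)·2 = -5 - (-6) = 1; M33 = (-5)·(-8) - 3·2 = 40 - 6 = 34; sum of minors = 47.
det A = (-5)·((-8)·1 - 5·(-4)) - 3·(2·1 - 5·2) + (-3)·(2·(-4) - (-8)·2) = (-5)·12 - 3·(-8) + (-3)·8 = -60.
So p(s) = det(sI - A) = s^3 + 12s^2 + 47s + 60.
Rational-root test: any integer root divides 60. Testing small divisors, s = -3 works: p(-3) = -27 + 108 + (-141) + 60 = 0, so (s + 3) is a factor.
Dividing, p(s) = (s + 3)(s^2 + 9s + 20).
Factor s^2 + 9s + 20: two numbers with sum -9 and product 20 are -4 and -5, so s^2 + 9s + 20 = (s + 4)(s + 5).
Hence p(s) = (s + 3) (s + 4) (s + 5), with roots -5, -4, -3.
The eigenvalues -5, -4, -3 are distinct and real, so A is diagonalisable and x(t) = e^{At} x(0) = V diag(e^{λ_i t}) V^{-1} x(0), where the columns of V are the eigenvectors.
λ = -5: A - (-5)I = [[0, 3, -3], [2, -3, 5], [2, -4, 6]]. v must be orthogonal to every row; (row 1) × (row 2) = [6, -6, -6], so take v_1 = [-1, 1, 1]^T.
λ = -4: A - (-4)I = [[-1, 3, -3], [2, -4, 5], [2, -4, 5]]. v must be orthogonal to every row; (row 1) × (row 2) = [3, -1, -2], so take v_2 = [3, -1, -2]^T.
λ = -3: A - (-3)I = [[-2, 3, -3], [2, -5, 5], [2, -4, 4]]. v must be orthogonal to every row; (row 1) × (row 2) = [0, 4, 4], so take v_3 = [0, 1, 1]^T.
V = [v_1 v_2 v_3] = [[-1, 3, 0], [1, -1, 1], [1, -2, 1]] has det V = -1, so V^{-1} = adj(V)/det V = [[-1, 3, -3], [0, 1, -1], [1, -1, 2]].
Modal coordinates z(0) = V^{-1} x(0): (-1)·3 + 3·(-2) + (-3)·0 = -9; 0·3 + 1·(-2) + (-1)·0 = -2; 1·3 + (-1)·(-2) + 2·0 = 5; so z(0) = [-9, -2, 5]^T.
x_2(t) = Σ_i (v_i)_2 · z_i(0) · e^{λ_i t} (row 2 of V times the modal terms).
x_2(1.0) = 1·(-9)·e^{-5·1.0} + (-1)·(-2)·e^{-4·1.0} + 1·5·e^{-3·1.0} = (-9)·0.006738 + 2·0.018316 + 5·0.049787 = 0.2249.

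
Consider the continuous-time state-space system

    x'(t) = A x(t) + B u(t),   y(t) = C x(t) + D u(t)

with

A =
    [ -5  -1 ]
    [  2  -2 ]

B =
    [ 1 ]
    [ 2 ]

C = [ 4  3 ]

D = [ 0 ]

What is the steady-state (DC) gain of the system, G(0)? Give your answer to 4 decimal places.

G(0) = C(-A)^{-1}B + D = -C A^{-1} B + D.
det A = 12, so A^{-1} = (1/12)·adj(A) = [[-1/6, 1/12], [-1/6, -5/12]]
A^{-1} B = [0, -1]^T
C A^{-1} B = -3
G(0) = D - C A^{-1} B = 0 - (-3) = 3

3.0000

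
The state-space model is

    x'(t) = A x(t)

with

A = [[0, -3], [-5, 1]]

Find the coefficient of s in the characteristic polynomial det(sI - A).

-1

For a 2×2 matrix, det(sI - A) = s^2 - (tr A)s + det A.
tr A = 1, det A = -15.
So p(s) = s^2 - s - 15.
The coefficient of s is -1.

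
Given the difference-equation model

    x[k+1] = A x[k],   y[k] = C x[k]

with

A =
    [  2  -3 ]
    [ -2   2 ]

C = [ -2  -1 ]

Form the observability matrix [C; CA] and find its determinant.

CA = [[-2, 4]]
Observability matrix O = [C; CA] = [[-2, -1], [-2, 4]]
det(O) = (-2)·4 - (-1)·(-2) = -8 - 2 = -10
Since det(O) ≠ 0, rank(O) = 2 and the system is completely observable.

-10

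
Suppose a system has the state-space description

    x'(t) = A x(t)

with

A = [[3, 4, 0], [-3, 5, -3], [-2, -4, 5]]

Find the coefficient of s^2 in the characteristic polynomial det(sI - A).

Expand det(sI - A) for the 3×3 matrix.
p(s) = s^3 - 13s^2 + 55s - 123.
(Check: constant term = det(-A) = (-1)^3 det A = -123; coefficient of s^2 = -tr A = -13.)
The coefficient of s^2 is -13.

-13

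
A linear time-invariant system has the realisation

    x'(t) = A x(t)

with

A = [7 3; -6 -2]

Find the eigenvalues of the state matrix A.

det(sI - A) = s^2 - (tr A)s + det A, with tr A = 7 + (-2) = 5 and det A = 7·(-2) - 3·(-6) = -14 - (-18) = 4.
So p(s) = det(sI - A) = s^2 - 5s + 4.
Factor s^2 - 5s + 4: two numbers with sum 5 and product 4 are 4 and 1, so s^2 - 5s + 4 = (s - 4)(s - 1).
Hence p(s) = (s - 4) (s - 1), with roots 1, 4.
At least one eigenvalue has non-negative real part, so the system is not asymptotically stable.

1, 4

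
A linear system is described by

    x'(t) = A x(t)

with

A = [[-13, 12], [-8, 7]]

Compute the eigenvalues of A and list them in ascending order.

det(sI - A) = s^2 - (tr A)s + det A, with tr A = (-13) + 7 = -6 and det A = (-13)·7 - 12·(-8) = -91 - (-96) = 5.
So p(s) = det(sI - A) = s^2 + 6s + 5.
Factor s^2 + 6s + 5: two numbers with sum -6 and product 5 are -1 and -5, so s^2 + 6s + 5 = (s + 1)(s + 5).
Hence p(s) = (s + 1) (s + 5), with roots -5, -1.
All eigenvalues have negative real part, so the system is asymptotically stable.

-5, -1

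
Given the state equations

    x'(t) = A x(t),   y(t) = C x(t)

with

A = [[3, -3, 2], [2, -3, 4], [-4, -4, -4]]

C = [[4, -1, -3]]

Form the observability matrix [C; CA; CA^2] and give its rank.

3

CA = [[22, 3, 16]]
CA^2 = [[8, -139, -8]]
Observability matrix O = [C; CA; CA^2] = [[4, -1, -3], [22, 3, 16], [8, -139, -8]]
det(O) = 4·(3·(-8) - 16·(-139)) - (-1)·(22·(-8) - 16·8) + (-3)·(22·(-139) - 3·8) = 4·2200 - (-1)·(-304) + (-3)·(-3082) = 17742 ≠ 0, so rank(O) = 3.
rank(O) = 3 = n, so the pair (A, C) is completely observable.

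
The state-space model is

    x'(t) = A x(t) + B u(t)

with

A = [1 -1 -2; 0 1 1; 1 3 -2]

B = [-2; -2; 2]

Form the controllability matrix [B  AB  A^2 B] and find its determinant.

704

AB = [[-4], [0], [-12]]
A^2B = [[20], [-12], [20]]
Controllability matrix C = [B  AB  A^2B] = [[-2, -4, 20], [-2, 0, -12], [2, -12, 20]]
Expanding along the first row, det(C) = (-2)·(0·20 - (-12)·(-12)) - (-4)·((-2)·20 - (-12)·2) + 20·((-2)·(-12) - 0·2) = (-2)·(-144) - (-4)·(-16) + 20·24 = 704
Since det(C) ≠ 0, rank(C) = 3 and the system is completely controllable.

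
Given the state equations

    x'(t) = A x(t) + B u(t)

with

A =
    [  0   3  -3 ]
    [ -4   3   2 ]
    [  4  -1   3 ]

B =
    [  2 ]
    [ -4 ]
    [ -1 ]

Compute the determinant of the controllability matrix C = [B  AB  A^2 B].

4462

AB = [[-9], [-22], [9]]
A^2B = [[-93], [-12], [13]]
Controllability matrix C = [B  AB  A^2B] = [[2, -9, -93], [-4, -22, -12], [-1, 9, 13]]
Expanding along the first row, det(C) = 2·((-22)·13 - (-12)·9) - (-9)·((-4)·13 - (-12)·(-1)) + (-93)·((-4)·9 - (-22)·(-1)) = 2·(-178) - (-9)·(-64) + (-93)·(-58) = 4462
Since det(C) ≠ 0, rank(C) = 3 and the system is completely controllable.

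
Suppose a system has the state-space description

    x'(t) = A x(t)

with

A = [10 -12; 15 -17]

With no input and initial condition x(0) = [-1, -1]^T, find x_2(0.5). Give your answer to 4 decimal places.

det(sI - A) = s^2 - (tr A)s + det A, with tr A = 10 + (-17) = -7 and det A = 10·(-17) - (-12)·15 = -170 - (-180) = 10.
So p(s) = det(sI - A) = s^2 + 7s + 10.
Factor s^2 + 7s + 10: two numbers with sum -7 and product 10 are -2 and -5, so s^2 + 7s + 10 = (s + 2)(s + 5).
Hence p(s) = (s + 2) (s + 5), with roots -5, -2.
The eigenvalues -5, -2 are distinct and real, so A is diagonalisable and x(t) = e^{At} x(0) = V diag(e^{λ_i t}) V^{-1} x(0), where the columns of V are the eigenvectors.
λ = -5: A - (-5)I = [[15, -12], [15, -12]]. Row 1 gives 15·v1 + (-12)·v2 = 0, so take v_1 = [4, 5]^T.
λ = -2: A - (-2)I = [[12, -12], [15, -15]]. Row 1 gives 12·v1 + (-12)·v2 = 0, so take v_2 = [-1, -1]^T.
V = [v_1 v_2] = [[4, -1], [5, -1]] has det V = 1, so V^{-1} = adj(V)/det V = [[-1, 1], [-5, 4]].
Modal coordinates z(0) = V^{-1} x(0): (-1)·(-1) + 1·(-1) = 0; (-5)·(-1) + 4·(-1) = 1; so z(0) = [0, 1]^T.
x_2(t) = Σ_i (v_i)_2 · z_i(0) · e^{λ_i t} (row 2 of V times the modal terms).
x_2(0.5) = 5·0·e^{-5·0.5} + (-1)·1·e^{-2·0.5} = 0·0.082085 + (-1)·0.367879 = -0.3679.

-0.3679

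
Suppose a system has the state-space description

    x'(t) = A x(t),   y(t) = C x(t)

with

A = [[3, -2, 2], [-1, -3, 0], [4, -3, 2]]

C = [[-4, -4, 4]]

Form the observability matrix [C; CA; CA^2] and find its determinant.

-1792

CA = [[8, 8, 0]]
CA^2 = [[16, -40, 16]]
Observability matrix O = [C; CA; CA^2] = [[-4, -4, 4], [8, 8, 0], [16, -40, 16]]
Expanding along the first row, det(O) = (-4)·(8·16 - 0·(-40)) - (-4)·(8·16 - 0·16) + 4·(8·(-40) - 8·16) = (-4)·128 - (-4)·128 + 4·(-448) = -1792
Since det(O) ≠ 0, rank(O) = 3 and the system is completely observable.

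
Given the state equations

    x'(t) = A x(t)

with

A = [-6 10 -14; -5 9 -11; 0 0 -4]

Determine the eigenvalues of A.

-4, -1, 4

det(sI - A) = s^3 - (tr A)s^2 + (M11 + M22 + M33)s - det A, where Mii is the 2×2 principal minor of A obtained by deleting row i and column i.
tr A = (-6) + 9 + (-4) = -1; M11 = 9·(-4) - (-11)·0 = -36 - 0 = -36; M22 = (-6)·(-4) - (-14)·0 = 24 - 0 = 24; M33 = (-6)·9 - 10·(-5) = -54 - (-50) = -4; sum of minors = -16.
det A = (-6)·(9·(-4) - (-11)·0) - 10·((-5)·(-4) - (-11)·0) + (-14)·((-5)·0 - 9·0) = (-6)·(-36) - 10·20 + (-14)·0 = 16.
So p(s) = det(sI - A) = s^3 + s^2 - 16s - 16.
Rational-root test: any integer root divides -16. Testing small divisors, s = -1 works: p(-1) = -1 + 1 + 16 + (-16) = 0, so (s + 1) is a factor.
Dividing, p(s) = (s + 1)(s^2 - 16).
Factor s^2 - 16: two numbers with sum 0 and product -16 are 4 and -4, so s^2 - 16 = (s - 4)(s + 4).
Hence p(s) = (s - 4) (s + 1) (s + 4), with roots -4, -1, 4.
At least one eigenvalue has non-negative real part, so the system is not asymptotically stable.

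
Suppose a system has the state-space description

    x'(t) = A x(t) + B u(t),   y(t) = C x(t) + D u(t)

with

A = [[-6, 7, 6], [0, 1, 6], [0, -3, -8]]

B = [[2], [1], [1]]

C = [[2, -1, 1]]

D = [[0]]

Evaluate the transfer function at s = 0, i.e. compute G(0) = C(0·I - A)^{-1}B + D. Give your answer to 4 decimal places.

G(0) = C(-A)^{-1}B + D = -C A^{-1} B + D.
det A = -60, so A^{-1} = (1/-60)·adj(A) = [[-1/6, -19/30, -3/5], [0, -4/5, -3/5], [0, 3/10, 1/10]]
A^{-1} B = [-47/30, -7/5, 2/5]^T
C A^{-1} B = -4/3
G(0) = D - C A^{-1} B = 0 - (-4/3) = 4/3 ≈ 1.3333

1.3333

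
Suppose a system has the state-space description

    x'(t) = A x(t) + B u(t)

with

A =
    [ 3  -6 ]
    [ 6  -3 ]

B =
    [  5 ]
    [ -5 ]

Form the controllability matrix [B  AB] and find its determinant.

AB = [[45], [45]]
Controllability matrix C = [B  AB] = [[5, 45], [-5, 45]]
det(C) = 5·45 - 45·(-5) = 225 - (-225) = 450
Since det(C) ≠ 0, rank(C) = 2 and the system is completely controllable.

450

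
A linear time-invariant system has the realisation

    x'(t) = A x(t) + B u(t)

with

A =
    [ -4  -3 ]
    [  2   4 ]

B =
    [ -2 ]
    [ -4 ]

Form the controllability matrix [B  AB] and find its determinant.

AB = [[20], [-20]]
Controllability matrix C = [B  AB] = [[-2, 20], [-4, -20]]
det(C) = (-2)·(-20) - 20·(-4) = 40 - (-80) = 120
Since det(C) ≠ 0, rank(C) = 2 and the system is completely controllable.

120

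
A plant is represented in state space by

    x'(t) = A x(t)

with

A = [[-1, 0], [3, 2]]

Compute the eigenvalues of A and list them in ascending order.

-1, 2

det(sI - A) = s^2 - (tr A)s + det A, with tr A = (-1) + 2 = 1 and det A = (-1)·2 - 0·3 = -2 - 0 = -2.
So p(s) = det(sI - A) = s^2 - s - 2.
Factor s^2 - s - 2: two numbers with sum 1 and product -2 are 2 and -1, so s^2 - s - 2 = (s - 2)(s + 1).
Hence p(s) = (s - 2) (s + 1), with roots -1, 2.
At least one eigenvalue has non-negative real part, so the system is not asymptotically stable.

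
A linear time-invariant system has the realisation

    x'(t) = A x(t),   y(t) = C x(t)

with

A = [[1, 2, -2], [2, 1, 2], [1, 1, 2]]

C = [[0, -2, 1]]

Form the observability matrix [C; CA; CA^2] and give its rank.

CA = [[-3, -1, -2]]
CA^2 = [[-7, -9, 0]]
Observability matrix O = [C; CA; CA^2] = [[0, -2, 1], [-3, -1, -2], [-7, -9, 0]]
det(O) = 0·((-1)·0 - (-2)·(-9)) - (-2)·((-3)·0 - (-2)·(-7)) + 1·((-3)·(-9) - (-1)·(-7)) = 0·(-18) - (-2)·(-14) + 1·20 = -8 ≠ 0, so rank(O) = 3.
rank(O) = 3 = n, so the pair (A, C) is completely observable.

3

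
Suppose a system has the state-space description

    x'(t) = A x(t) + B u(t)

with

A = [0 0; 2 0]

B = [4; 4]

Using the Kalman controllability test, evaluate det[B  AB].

AB = [[0], [8]]
Controllability matrix C = [B  AB] = [[4, 0], [4, 8]]
det(C) = 4·8 - 0·4 = 32 - 0 = 32
Since det(C) ≠ 0, rank(C) = 2 and the system is completely controllable.

32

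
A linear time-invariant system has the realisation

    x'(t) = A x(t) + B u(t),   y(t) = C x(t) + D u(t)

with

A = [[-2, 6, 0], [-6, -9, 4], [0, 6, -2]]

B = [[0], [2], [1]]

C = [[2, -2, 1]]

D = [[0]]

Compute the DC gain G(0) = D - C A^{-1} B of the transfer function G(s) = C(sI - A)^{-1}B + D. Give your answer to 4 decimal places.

2.3667

G(0) = C(-A)^{-1}B + D = -C A^{-1} B + D.
det A = -60, so A^{-1} = (1/-60)·adj(A) = [[1/10, -1/5, -2/5], [1/5, -1/15, -2/15], [3/5, -1/5, -9/10]]
A^{-1} B = [-4/5, -4/15, -13/10]^T
C A^{-1} B = -71/30
G(0) = D - C A^{-1} B = 0 - (-71/30) = 71/30 ≈ 2.3667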